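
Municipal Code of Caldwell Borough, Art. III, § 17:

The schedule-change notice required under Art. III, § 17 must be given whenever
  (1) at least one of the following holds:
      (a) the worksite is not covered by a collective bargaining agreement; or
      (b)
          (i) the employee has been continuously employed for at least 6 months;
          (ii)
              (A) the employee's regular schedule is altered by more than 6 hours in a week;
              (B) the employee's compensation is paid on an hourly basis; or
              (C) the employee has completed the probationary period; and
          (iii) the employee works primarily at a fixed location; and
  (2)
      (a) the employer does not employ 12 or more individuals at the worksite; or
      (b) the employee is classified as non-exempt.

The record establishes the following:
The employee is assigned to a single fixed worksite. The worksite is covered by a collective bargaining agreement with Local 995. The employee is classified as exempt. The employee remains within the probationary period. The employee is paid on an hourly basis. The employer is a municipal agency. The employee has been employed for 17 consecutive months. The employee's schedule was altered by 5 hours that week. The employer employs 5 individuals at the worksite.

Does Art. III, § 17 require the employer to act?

(a) no CBA — not met.
(i) tenure ≥ 6 mo. — holds.
(A) schedule shift > 6h — not met.
(B) hourly-paid — met.
(C) past probation — not satisfied.
(ii): F OR T OR F → true.
(iii) fixed location — met.
So (b) is satisfied (T AND T AND T).
(1): F OR T → true.
(a) not (≥ 12 at site) — holds.
(b) non-exempt — not met.
(2) = T OR F = true.
Overall: T AND T → true.

Yes — required.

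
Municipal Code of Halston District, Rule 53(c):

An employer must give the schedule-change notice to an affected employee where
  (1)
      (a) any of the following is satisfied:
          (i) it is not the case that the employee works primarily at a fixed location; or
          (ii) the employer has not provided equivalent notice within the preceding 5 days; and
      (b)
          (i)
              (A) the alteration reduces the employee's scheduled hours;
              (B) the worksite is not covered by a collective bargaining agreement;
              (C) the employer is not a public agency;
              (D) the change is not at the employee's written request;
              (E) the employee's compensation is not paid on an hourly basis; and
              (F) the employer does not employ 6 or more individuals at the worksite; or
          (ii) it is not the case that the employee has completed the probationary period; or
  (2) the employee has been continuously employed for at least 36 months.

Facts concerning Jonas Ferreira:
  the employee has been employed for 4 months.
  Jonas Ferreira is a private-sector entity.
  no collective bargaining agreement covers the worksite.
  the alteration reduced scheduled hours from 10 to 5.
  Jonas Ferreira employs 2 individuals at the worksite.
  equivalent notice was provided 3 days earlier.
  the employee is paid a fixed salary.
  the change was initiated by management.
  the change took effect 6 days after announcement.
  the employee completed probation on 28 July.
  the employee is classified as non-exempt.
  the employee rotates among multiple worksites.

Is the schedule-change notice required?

(i) not (fixed location) — met.
(ii) no recent notice — fails.
So (a) is satisfied (T OR F).
(A) hours reduced — satisfied.
(B) no CBA — holds.
(C) not (public agency) — met.
(D) not employee-requested — satisfied.
(E) not (hourly-paid) — satisfied.
(F) not (≥ 6 at site) — satisfied.
(i): T AND T AND T AND T AND T AND T → true.
(ii) not (past probation) — not met.
So (b) is satisfied (T OR F).
(1): T AND T → true.
(2) tenure ≥ 36 mo. — fails.
So Overall is satisfied (T OR F).

Yes — required.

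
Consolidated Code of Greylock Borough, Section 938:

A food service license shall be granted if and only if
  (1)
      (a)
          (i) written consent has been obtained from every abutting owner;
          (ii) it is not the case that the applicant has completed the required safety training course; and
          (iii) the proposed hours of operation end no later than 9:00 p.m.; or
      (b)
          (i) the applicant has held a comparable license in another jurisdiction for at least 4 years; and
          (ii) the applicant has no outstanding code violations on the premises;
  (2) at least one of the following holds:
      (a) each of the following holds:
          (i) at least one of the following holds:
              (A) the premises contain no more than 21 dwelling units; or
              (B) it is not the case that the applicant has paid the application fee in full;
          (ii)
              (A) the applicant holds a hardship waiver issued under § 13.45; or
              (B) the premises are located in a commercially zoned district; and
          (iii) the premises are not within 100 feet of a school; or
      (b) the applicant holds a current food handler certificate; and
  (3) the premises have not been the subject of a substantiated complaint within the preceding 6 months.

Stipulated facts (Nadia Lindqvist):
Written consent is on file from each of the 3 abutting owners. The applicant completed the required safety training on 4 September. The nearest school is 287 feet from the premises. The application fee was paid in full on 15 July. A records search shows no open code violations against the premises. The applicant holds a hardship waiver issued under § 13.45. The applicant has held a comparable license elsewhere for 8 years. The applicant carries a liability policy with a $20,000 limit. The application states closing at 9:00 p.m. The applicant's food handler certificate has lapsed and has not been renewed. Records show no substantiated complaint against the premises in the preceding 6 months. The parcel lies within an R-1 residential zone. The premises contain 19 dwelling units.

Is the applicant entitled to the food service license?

Yes — granted.

(i) all abutters consent — met.
(ii) not (safety training) — fails.
(iii) closes by 9 p.m. — holds.
(a): T AND F AND T → false.
(i) prior license ≥ 4 yr — met.
(ii) no code violations — holds.
So (b) is satisfied (T AND T).
So (1) is satisfied (F OR T).
(A) ≤ 21 units — satisfied.
(B) not (fee paid) — not met.
(i): T OR F → true.
(A) hardship waiver — holds.
(B) commercially zoned — not met.
So (ii) is satisfied (T OR F).
(iii) ≥100 ft from school — holds.
(a) = T AND T AND T = true.
(b) food handler cert. — not met.
(2): T OR F → true.
(3) no complaint in 6 mo. — met.
So Overall is satisfied (T AND T AND T).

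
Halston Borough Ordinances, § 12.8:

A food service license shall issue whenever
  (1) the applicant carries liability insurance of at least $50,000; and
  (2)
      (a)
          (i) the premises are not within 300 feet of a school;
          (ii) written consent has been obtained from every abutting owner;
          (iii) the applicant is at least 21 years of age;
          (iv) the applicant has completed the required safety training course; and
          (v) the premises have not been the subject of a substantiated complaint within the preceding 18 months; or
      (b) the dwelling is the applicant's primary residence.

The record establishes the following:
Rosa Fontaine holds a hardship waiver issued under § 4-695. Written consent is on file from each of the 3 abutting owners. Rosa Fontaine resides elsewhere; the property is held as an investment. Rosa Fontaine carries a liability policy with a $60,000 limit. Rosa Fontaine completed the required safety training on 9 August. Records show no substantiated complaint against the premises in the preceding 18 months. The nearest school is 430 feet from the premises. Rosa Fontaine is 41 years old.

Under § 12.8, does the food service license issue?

Yes — granted.

(1) insurance ≥ $50,000 — satisfied.
(i) ≥300 ft from school — holds.
(ii) all abutters consent — holds.
(iii) age ≥ 21 — holds.
(iv) safety training — holds.
(v) no complaint in 18 mo. — met.
So (a) is satisfied (T AND T AND T AND T AND T).
(b) primary residence — not satisfied.
(2): T OR F → true.
So Overall is satisfied (T AND T).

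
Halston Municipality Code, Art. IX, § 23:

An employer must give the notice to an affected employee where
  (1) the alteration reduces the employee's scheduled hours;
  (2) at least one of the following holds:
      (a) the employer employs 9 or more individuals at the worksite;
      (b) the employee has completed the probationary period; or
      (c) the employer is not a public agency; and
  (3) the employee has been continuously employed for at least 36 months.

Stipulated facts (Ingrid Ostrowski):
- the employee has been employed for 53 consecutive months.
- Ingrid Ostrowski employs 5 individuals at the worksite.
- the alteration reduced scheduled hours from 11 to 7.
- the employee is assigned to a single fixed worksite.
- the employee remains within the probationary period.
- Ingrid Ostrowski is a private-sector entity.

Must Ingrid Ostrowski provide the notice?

(1) hours reduced — holds.
(a) ≥ 9 at site — not met.
(b) past probation — not satisfied.
(c) not (public agency) — satisfied.
So (2) is satisfied (F OR F OR T).
(3) tenure ≥ 36 mo. — satisfied.
So Overall is satisfied (T AND T AND T).

Yes — required.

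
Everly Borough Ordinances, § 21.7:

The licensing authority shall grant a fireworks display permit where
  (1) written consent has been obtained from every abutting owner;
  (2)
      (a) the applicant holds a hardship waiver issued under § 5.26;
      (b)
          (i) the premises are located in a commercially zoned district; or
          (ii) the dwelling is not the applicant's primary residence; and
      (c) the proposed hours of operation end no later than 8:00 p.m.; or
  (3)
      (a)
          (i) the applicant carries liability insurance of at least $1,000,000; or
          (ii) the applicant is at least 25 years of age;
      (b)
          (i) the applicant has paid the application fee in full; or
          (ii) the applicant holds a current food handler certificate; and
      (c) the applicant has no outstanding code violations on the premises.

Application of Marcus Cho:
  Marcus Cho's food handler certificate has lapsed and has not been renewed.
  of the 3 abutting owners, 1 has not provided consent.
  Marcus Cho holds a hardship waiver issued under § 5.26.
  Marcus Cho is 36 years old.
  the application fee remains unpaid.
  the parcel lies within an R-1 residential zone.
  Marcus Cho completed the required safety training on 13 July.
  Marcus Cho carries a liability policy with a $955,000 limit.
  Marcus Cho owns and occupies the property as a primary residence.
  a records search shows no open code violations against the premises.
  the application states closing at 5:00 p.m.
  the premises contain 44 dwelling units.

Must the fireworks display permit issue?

(1) all abutters consent — not satisfied.
(a) hardship waiver — satisfied.
(i) commercially zoned — fails.
(ii) not (primary residence) — not met.
(b): F OR F → false.
(c) closes by 8 p.m. — met.
(2): T AND F AND T → false.
(i) insurance ≥ $1,000,000 — not satisfied.
(ii) age ≥ 25 — holds.
(a) = F OR T = true.
(i) fee paid — not satisfied.
(ii) food handler cert. — not met.
(b): F OR F → false.
(c) no code violations — holds.
So (3) is not satisfied (T AND F AND T).
Overall: F OR F OR F → false.

No — denied.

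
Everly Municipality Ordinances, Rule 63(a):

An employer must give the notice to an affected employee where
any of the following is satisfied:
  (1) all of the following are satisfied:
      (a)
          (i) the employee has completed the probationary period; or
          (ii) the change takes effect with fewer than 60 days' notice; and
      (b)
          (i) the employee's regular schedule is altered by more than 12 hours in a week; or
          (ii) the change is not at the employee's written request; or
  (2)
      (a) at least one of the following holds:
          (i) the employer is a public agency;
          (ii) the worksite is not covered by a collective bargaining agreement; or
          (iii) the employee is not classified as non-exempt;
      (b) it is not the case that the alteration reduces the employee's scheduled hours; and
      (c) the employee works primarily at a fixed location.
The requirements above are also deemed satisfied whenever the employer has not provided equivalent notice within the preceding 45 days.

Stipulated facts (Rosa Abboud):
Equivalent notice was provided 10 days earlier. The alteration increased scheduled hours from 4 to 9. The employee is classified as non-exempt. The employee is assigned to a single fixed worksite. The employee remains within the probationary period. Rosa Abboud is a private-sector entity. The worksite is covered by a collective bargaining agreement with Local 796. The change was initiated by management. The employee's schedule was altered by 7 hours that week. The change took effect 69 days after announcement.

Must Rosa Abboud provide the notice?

(i) past probation — fails.
(ii) < 60 days' notice — fails.
So (a) is not satisfied (F OR F).
(i) schedule shift > 12h — fails.
(ii) not employee-requested — satisfied.
(b): F OR T → true.
(1) = F AND T = false.
(i) public agency — not satisfied.
(ii) no CBA — fails.
(iii) not (non-exempt) — not satisfied.
(a) = F OR F OR F = false.
(b) not (hours reduced) — holds.
(c) fixed location — holds.
(2): F AND T AND T → false.
Overall: F OR F → false.
Exception (no recent notice) — not satisfied.
Result: main false OR exception false → false.

No — not required.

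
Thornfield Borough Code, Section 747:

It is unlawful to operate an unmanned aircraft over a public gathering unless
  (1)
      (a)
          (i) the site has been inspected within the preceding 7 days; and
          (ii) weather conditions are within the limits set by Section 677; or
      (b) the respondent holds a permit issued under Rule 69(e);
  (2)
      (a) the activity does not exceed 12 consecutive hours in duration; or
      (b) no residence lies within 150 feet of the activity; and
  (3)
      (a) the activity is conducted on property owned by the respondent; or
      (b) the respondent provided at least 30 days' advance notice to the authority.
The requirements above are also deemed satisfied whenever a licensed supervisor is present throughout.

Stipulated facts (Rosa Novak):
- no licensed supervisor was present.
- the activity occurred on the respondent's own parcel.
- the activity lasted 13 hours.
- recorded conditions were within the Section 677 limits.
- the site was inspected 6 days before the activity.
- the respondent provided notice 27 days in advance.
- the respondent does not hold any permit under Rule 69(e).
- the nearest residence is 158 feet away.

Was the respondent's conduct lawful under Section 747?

(i) site inspected — met.
(ii) weather ok — met.
(a) = T AND T = true.
(b) holds permit — not satisfied.
(1): T OR F → true.
(a) ≤ 12 hrs duration — not satisfied.
(b) no residence in 150 ft — satisfied.
(2): F OR T → true.
(a) own property — met.
(b) ≥30 days' notice — fails.
(3) = T OR F = true.
Overall = T AND T AND T = true.
Exception (supervisor present) — not satisfied.
Result: main true OR exception false → true.

Yes — lawful.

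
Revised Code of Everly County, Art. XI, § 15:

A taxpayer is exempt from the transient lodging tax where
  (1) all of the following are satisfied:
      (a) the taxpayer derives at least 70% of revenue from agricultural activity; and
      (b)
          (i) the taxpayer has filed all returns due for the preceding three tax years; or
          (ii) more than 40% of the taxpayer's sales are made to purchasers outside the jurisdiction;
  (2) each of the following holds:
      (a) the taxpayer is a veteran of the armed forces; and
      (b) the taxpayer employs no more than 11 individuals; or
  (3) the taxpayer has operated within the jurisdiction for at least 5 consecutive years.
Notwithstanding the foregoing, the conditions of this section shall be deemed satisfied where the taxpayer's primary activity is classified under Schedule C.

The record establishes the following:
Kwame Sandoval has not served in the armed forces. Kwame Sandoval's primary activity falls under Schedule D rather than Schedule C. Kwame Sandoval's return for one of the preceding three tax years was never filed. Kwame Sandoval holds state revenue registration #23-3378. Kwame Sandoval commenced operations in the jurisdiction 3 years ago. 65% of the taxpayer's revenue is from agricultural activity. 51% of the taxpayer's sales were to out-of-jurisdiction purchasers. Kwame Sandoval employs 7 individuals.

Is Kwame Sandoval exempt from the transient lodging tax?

No — not exempt.

(a) ≥70% agricultural — fails.
(i) returns current — not met.
(ii) >40% out-of-jur. sales — met.
So (b) is satisfied (F OR T).
So (1) is not satisfied (F AND T).
(a) veteran — fails.
(b) ≤ 11 employees — met.
So (2) is not satisfied (F AND T).
(3) ≥ 5 yrs in jurisdiction — not satisfied.
Overall: F OR F OR F → false.
Exception (Schedule C activity) — not satisfied.
Result: main false OR exception false → false.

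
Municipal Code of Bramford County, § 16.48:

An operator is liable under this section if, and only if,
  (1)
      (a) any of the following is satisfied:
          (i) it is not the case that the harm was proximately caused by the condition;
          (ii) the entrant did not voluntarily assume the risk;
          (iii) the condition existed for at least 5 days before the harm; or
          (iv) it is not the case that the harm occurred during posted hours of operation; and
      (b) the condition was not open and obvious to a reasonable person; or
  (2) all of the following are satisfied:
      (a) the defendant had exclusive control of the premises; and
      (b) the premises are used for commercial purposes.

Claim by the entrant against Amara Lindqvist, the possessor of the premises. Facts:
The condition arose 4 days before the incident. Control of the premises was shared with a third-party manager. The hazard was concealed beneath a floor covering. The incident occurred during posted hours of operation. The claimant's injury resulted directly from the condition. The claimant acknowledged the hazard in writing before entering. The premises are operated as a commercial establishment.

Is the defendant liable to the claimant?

(i) not (proximate cause) — fails.
(ii) no assumed risk — not satisfied.
(iii) condition ≥5 days old — not met.
(iv) not (during posted hours) — not met.
(a) = F OR F OR F OR F = false.
(b) not open/obvious — holds.
(1) = F AND T = false.
(a) exclusive control — not satisfied.
(b) commercial use — satisfied.
(2): F AND T → false.
Overall = F OR F = false.

No — not liable.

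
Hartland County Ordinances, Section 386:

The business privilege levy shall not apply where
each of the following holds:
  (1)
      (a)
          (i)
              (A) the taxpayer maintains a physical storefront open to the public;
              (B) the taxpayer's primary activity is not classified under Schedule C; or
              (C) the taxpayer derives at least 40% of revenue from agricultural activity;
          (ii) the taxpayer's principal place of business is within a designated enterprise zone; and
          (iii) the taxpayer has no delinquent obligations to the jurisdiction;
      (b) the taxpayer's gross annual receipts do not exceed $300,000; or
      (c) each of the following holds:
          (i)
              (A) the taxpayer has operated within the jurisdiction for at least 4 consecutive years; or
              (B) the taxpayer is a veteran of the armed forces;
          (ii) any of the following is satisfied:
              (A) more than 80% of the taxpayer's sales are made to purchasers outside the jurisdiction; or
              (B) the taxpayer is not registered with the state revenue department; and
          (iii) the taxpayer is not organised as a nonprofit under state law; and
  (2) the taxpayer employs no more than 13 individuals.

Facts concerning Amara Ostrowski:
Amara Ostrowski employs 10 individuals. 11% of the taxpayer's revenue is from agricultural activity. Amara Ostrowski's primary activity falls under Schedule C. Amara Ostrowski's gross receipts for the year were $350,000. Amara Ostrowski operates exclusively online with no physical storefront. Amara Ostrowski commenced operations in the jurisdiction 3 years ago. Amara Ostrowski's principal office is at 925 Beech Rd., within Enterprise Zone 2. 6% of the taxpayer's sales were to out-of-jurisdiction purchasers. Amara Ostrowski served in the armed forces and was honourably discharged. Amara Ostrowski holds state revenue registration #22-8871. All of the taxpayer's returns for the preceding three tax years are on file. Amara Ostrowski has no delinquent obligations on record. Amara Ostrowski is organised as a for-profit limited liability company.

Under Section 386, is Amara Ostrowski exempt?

(A) has storefront — fails.
(B) not (Schedule C activity) — not satisfied.
(C) ≥40% agricultural — not satisfied.
(i): F OR F OR F → false.
(ii) in enterprise zone — satisfied.
(iii) no delinquency — satisfied.
So (a) is not satisfied (F AND T AND T).
(b) receipts ≤ $300,000 — not met.
(A) ≥ 4 yrs in jurisdiction — not satisfied.
(B) veteran — satisfied.
(i) = F OR T = true.
(A) >80% out-of-jur. sales — not satisfied.
(B) not (state-registered) — not met.
(ii): F OR F → false.
(iii) not (nonprofit) — satisfied.
(c) = T AND F AND T = false.
(1) = F OR F OR F = false.
(2) ≤ 13 employees — satisfied.
Overall: F AND T → false.

No — not exempt.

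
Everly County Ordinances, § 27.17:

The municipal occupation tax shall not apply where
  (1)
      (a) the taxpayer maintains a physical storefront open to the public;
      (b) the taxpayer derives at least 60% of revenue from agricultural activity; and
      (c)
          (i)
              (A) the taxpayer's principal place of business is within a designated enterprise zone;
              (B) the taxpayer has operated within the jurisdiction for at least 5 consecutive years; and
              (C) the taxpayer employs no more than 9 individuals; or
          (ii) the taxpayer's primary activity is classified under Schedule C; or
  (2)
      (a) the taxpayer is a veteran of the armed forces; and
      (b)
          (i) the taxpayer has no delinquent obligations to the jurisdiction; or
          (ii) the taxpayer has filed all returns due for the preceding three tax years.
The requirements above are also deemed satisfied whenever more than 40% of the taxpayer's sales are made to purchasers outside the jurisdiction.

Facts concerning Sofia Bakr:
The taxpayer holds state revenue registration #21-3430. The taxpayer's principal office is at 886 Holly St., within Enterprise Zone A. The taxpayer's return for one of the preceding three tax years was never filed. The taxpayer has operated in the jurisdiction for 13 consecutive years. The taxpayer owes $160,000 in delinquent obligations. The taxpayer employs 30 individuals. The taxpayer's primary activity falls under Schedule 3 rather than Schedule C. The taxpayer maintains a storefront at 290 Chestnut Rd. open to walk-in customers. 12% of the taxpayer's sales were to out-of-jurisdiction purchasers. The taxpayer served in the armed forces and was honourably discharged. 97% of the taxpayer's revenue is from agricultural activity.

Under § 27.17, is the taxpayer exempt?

(a) has storefront — satisfied.
(b) ≥60% agricultural — satisfied.
(A) in enterprise zone — met.
(B) ≥ 5 yrs in jurisdiction — satisfied.
(C) ≤ 9 employees — not satisfied.
So (i) is not satisfied (T AND T AND F).
(ii) Schedule C activity — not met.
(c): F OR F → false.
So (1) is not satisfied (T AND T AND F).
(a) veteran — satisfied.
(i) no delinquency — fails.
(ii) returns current — not met.
(b): F OR F → false.
(2) = T AND F = false.
Overall = F OR F = false.
Exception (>40% out-of-jur. sales) — not satisfied.
Result: main false OR exception false → false.

No — not exempt.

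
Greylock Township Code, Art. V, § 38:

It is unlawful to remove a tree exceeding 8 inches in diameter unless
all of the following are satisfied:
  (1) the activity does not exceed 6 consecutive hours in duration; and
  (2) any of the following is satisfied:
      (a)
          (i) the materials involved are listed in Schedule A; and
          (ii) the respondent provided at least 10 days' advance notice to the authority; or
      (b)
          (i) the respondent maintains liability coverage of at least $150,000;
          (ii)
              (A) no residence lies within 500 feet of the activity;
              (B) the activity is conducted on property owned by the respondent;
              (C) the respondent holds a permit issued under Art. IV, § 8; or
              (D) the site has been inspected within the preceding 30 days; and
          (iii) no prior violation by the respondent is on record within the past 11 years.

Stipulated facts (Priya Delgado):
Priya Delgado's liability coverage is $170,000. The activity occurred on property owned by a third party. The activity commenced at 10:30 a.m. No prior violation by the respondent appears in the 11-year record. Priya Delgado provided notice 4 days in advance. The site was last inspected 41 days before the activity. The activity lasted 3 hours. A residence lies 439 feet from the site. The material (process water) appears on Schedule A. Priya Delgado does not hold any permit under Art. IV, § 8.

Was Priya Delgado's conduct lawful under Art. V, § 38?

No — unlawful.

(1) ≤ 6 hrs duration — satisfied.
(i) Schedule A material — satisfied.
(ii) ≥10 days' notice — not met.
(a): T AND F → false.
(i) coverage ≥ $150,000 — holds.
(A) no residence in 500 ft — not met.
(B) own property — fails.
(C) holds permit — not met.
(D) site inspected — not met.
(ii) = F OR F OR F OR F = false.
(iii) no prior violation — holds.
(b) = T AND F AND T = false.
(2): F OR F → false.
Overall = T AND F = false.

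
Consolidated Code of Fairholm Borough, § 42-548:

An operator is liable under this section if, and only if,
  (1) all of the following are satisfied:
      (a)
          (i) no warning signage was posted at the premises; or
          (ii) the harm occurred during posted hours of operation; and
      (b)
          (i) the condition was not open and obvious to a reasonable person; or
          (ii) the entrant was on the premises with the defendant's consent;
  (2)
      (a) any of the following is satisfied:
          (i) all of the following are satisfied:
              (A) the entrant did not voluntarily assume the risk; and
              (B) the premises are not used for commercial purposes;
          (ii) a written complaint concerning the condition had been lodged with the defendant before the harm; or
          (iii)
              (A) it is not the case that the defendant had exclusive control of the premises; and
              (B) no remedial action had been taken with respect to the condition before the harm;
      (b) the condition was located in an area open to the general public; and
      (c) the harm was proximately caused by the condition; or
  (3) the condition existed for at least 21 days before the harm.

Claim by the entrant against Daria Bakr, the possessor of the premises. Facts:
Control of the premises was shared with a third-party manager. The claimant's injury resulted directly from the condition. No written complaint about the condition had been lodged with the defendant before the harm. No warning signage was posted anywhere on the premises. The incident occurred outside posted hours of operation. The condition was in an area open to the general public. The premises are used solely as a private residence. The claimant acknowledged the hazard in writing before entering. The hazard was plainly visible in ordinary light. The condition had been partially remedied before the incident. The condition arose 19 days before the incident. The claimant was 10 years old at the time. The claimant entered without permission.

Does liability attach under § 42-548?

(i) no signage posted — satisfied.
(ii) during posted hours — fails.
So (a) is satisfied (T OR F).
(i) not open/obvious — not met.
(ii) consent to enter — not satisfied.
(b) = F OR F = false.
So (1) is not satisfied (T AND F).
(A) no assumed risk — fails.
(B) not (commercial use) — met.
(i): F AND T → false.
(ii) complaint lodged — not met.
(A) not (exclusive control) — holds.
(B) no remedial action — not met.
(iii): T AND F → false.
(a) = F OR F OR F = false.
(b) public area — holds.
(c) proximate cause — met.
(2) = F AND T AND T = false.
(3) condition ≥21 days old — not met.
Overall: F OR F OR F → false.

No — not liable.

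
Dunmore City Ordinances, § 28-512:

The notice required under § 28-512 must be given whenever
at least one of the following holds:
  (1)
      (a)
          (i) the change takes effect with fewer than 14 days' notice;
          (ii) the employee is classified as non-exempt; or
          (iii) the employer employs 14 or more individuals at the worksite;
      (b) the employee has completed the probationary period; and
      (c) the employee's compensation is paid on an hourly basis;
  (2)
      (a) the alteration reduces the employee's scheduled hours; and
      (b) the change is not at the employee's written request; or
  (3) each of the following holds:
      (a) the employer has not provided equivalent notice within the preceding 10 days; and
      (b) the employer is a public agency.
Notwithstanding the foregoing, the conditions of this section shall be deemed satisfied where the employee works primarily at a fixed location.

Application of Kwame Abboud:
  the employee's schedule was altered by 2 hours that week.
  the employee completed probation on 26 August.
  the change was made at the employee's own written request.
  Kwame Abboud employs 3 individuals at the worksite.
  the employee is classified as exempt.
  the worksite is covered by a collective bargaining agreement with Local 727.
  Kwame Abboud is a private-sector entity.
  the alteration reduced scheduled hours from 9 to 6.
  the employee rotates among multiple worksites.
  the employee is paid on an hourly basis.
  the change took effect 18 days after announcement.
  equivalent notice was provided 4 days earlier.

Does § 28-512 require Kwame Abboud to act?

(i) < 14 days' notice — not satisfied.
(ii) non-exempt — fails.
(iii) ≥ 14 at site — fails.
So (a) is not satisfied (F OR F OR F).
(b) past probation — satisfied.
(c) hourly-paid — satisfied.
(1): F AND T AND T → false.
(a) hours reduced — satisfied.
(b) not employee-requested — not satisfied.
(2): T AND F → false.
(a) no recent notice — fails.
(b) public agency — fails.
(3) = F AND F = false.
Overall = F OR F OR F = false.
Exception (fixed location) — not satisfied.
Result: main false OR exception false → false.

No — not required.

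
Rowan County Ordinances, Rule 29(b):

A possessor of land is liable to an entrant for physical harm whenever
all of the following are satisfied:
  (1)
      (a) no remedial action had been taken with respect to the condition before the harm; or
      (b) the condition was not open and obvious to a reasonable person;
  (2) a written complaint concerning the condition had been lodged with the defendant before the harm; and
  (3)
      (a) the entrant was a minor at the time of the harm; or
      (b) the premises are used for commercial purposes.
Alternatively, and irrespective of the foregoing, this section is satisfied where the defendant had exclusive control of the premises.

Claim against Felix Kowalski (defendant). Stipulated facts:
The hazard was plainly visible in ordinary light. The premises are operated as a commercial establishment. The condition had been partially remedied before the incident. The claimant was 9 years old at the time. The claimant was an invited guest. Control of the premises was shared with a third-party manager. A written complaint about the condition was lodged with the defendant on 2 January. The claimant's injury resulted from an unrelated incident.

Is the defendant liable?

No — not liable.

(a) no remedial action — fails.
(b) not open/obvious — fails.
So (1) is not satisfied (F OR F).
(2) complaint lodged — satisfied.
(a) entrant a minor — met.
(b) commercial use — holds.
(3): T OR T → true.
Overall: F AND T AND T → false.
Exception (exclusive control) — not satisfied.
Result: main false OR exception false → false.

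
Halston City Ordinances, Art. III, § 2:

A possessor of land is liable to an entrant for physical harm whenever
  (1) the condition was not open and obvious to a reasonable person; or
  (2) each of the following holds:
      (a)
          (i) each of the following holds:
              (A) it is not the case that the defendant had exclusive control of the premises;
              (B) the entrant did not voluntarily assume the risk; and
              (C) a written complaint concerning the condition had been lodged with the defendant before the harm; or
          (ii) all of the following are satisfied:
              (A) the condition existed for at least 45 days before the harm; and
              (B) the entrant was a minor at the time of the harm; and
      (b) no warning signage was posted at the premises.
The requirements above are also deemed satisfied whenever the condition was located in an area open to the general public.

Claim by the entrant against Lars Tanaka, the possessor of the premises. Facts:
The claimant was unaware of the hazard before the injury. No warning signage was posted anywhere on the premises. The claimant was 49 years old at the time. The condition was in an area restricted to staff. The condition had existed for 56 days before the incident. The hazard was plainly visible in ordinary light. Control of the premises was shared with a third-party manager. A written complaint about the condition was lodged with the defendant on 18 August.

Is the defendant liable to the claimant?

(1) not open/obvious — not met.
(A) not (exclusive control) — satisfied.
(B) no assumed risk — satisfied.
(C) complaint lodged — met.
(i): T AND T AND T → true.
(A) condition ≥45 days old — met.
(B) entrant a minor — not satisfied.
So (ii) is not satisfied (T AND F).
(a): T OR F → true.
(b) no signage posted — satisfied.
So (2) is satisfied (T AND T).
Overall = F OR T = true.
Exception (public area) — not satisfied.
Result: main true OR exception false → true.

Yes — liable.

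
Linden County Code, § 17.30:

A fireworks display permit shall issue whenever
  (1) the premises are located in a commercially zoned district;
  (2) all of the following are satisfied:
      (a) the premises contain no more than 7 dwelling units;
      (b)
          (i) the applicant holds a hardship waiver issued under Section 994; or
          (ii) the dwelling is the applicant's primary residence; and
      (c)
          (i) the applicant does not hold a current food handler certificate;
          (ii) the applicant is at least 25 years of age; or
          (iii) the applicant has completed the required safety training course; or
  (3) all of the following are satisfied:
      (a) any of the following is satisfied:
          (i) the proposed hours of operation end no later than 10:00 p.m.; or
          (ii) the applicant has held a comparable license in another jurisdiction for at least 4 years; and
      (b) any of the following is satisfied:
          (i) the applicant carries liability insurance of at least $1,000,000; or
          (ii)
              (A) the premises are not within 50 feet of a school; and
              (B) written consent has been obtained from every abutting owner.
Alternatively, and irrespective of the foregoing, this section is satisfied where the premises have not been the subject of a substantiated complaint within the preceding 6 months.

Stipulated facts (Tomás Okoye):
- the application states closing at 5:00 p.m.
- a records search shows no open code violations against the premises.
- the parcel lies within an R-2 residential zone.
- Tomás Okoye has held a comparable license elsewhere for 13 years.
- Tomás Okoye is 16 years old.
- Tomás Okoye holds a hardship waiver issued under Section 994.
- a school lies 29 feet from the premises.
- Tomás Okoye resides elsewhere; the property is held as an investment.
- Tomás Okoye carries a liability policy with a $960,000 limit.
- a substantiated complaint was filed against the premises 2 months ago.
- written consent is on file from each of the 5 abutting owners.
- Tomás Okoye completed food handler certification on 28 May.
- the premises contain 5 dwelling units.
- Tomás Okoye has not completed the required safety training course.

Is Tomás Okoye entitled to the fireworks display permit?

(1) commercially zoned — not satisfied.
(a) ≤ 7 units — met.
(i) hardship waiver — satisfied.
(ii) primary residence — fails.
(b) = T OR F = true.
(i) not (food handler cert.) — not satisfied.
(ii) age ≥ 25 — not met.
(iii) safety training — not met.
(c) = F OR F OR F = false.
(2) = T AND T AND F = false.
(i) closes by 10 p.m. — holds.
(ii) prior license ≥ 4 yr — satisfied.
(a): T OR T → true.
(i) insurance ≥ $1,000,000 — not met.
(A) ≥50 ft from school — not met.
(B) all abutters consent — met.
(ii): F AND T → false.
(b): F OR F → false.
(3) = T AND F = false.
So Overall is not satisfied (F OR F OR F).
Exception (no complaint in 6 mo.) — not satisfied.
Result: main false OR exception false → false.

No — denied.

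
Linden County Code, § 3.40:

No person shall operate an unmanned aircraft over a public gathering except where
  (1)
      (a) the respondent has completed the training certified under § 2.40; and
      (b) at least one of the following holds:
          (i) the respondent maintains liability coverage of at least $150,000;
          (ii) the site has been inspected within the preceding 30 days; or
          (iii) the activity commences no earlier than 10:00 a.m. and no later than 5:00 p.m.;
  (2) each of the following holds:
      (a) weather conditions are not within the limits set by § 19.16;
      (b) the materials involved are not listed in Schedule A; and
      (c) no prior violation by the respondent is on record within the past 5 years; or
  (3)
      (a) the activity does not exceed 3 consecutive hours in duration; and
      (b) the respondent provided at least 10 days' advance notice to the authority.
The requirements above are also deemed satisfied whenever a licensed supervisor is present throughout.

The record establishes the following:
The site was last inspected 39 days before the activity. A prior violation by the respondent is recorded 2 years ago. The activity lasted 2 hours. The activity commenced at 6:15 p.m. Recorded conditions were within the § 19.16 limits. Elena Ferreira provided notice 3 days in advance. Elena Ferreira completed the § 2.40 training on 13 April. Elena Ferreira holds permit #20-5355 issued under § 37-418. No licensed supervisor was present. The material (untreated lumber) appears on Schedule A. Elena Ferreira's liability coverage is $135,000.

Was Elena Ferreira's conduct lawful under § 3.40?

(a) training certified — satisfied.
(i) coverage ≥ $150,000 — not satisfied.
(ii) site inspected — not satisfied.
(iii) start within hours — fails.
So (b) is not satisfied (F OR F OR F).
So (1) is not satisfied (T AND F).
(a) not (weather ok) — not met.
(b) not (Schedule A material) — not met.
(c) no prior violation — fails.
So (2) is not satisfied (F AND F AND F).
(a) ≤ 3 hrs duration — holds.
(b) ≥10 days' notice — not met.
So (3) is not satisfied (T AND F).
So Overall is not satisfied (F OR F OR F).
Exception (supervisor present) — not satisfied.
Result: main false OR exception false → false.

No — unlawful.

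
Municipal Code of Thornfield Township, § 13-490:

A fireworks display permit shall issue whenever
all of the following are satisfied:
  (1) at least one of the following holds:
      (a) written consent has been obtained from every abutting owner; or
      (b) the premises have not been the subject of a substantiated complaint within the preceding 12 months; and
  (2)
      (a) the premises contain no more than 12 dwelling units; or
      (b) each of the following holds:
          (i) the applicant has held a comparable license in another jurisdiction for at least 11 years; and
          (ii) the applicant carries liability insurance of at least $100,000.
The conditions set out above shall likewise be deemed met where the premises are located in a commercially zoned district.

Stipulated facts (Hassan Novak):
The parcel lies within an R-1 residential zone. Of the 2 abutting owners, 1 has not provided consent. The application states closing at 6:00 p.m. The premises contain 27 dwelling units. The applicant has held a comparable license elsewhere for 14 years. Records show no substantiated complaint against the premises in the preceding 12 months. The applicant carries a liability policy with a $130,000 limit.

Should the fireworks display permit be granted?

Yes — granted.

(a) all abutters consent — not satisfied.
(b) no complaint in 12 mo. — satisfied.
So (1) is satisfied (F OR T).
(a) ≤ 12 units — not met.
(i) prior license ≥ 11 yr — holds.
(ii) insurance ≥ $100,000 — met.
(b) = T AND T = true.
So (2) is satisfied (F OR T).
So Overall is satisfied (T AND T).
Exception (commercially zoned) — not satisfied.
Result: main true OR exception false → true.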